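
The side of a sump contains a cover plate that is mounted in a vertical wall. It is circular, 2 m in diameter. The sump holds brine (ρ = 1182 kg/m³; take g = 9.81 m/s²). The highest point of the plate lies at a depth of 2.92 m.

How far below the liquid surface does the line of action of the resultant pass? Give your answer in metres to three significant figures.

γ = ρg = 1182 × 9.81 / 1000 = 11.59542 kN/m³.
The centroid is at the centre, 1 m below the top of the plate, so the centroid depth is h_c = 2.92 + 1 = 3.92 m.
A = π(1)² = 3.14159 m².
Resultant F = γ·h_c·A = 11.59542 × 3.92 × 3.14159 = 142.798 kN.
I_c = πr⁴/4 = π × 1⁴/4 = 0.785398 m⁴.
Centre of pressure: y_p = y_c + I_c/(y_c·A) = 3.92 + 0.785398/(3.92 × 3.14159) = 3.92 + 0.0637756 = 3.98378 m along the plane.

h_p = 3.98 m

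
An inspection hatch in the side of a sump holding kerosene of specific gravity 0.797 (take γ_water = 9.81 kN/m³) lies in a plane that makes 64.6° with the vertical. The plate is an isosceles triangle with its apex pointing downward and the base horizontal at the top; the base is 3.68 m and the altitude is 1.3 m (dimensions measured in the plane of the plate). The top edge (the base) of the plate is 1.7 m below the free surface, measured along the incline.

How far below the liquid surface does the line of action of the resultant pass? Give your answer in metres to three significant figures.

γ = 0.797 × 9.81 = 7.81857 kN/m³.
The plate makes 64.6° with the vertical, i.e. θ = 90° − 64.6° = 25.4° to the horizontal. Measuring y along the incline from the free-surface line, vertical depth h = y·sinθ with sinθ = 0.428935.
With the apex down, the centroid sits h/3 = 1.3/3 = 0.433333 m below the base (the top edge), so y_c = 1.7 + 0.433333 = 2.13333 m and h_c = 2.13333 × 0.428935 = 0.91506 m.
A = ½ × 3.68 × 1.3 = 2.392 m².
Resultant F = γ·h_c·A = 7.81857 × 0.91506 × 2.392 = 17.1135 kN.
I_c = b·h³/36 = 3.68 × 1.3³/36 = 0.224582 m⁴.
Centre of pressure: y_p = y_c + I_c/(y_c·A) = 2.13333 + 0.224582/(2.13333 × 2.392) = 2.13333 + 0.0440104 = 2.17734 m along the plane.
Vertically, h_p = y_p·sinθ = 2.17734 × 0.428935 = 0.933937 m.

h_p = 0.934 m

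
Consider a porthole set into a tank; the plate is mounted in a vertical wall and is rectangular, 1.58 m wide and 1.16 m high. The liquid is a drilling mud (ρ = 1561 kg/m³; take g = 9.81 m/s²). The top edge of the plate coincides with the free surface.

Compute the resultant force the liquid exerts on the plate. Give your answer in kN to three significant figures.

γ = ρg = 1561 × 9.81 / 1000 = 15.31341 kN/m³.
The centroid lies 1.16/2 = 0.58 m below the top edge, so the centroid depth is h_c = 0.58 m.
A = 1.58 × 1.16 = 1.8328 m².
Resultant F = γ·h_c·A = 15.31341 × 0.58 × 1.8328 = 16.2785 kN.

F ≈ 16.3 kN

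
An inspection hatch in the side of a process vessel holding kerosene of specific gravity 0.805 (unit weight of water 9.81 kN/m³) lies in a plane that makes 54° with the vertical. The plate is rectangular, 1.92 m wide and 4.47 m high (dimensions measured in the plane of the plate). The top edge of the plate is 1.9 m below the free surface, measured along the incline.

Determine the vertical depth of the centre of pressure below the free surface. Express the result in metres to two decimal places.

γ = 0.805 × 9.81 = 7.89705 kN/m³.
The plate makes 54° with the vertical, i.e. θ = 90° − 54° = 36° to the horizontal. Measuring y along the incline from the free-surface line, vertical depth h = y·sinθ with sinθ = 0.587785.
The centroid lies 4.47/2 = 2.235 m below the top edge, so y_c = 1.9 + 2.235 = 4.135 m and h_c = 4.135 × 0.587785 = 2.43049 m.
A = 1.92 × 4.47 = 8.5824 m².
Resultant F = γ·h_c·A = 7.89705 × 2.43049 × 8.5824 = 164.728 kN.
I_c = b·h³/12 = 1.92 × 4.47³/12 = 14.2903 m⁴.
Centre of pressure: y_p = y_c + I_c/(y_c·A) = 4.135 + 14.2903/(4.135 × 8.5824) = 4.135 + 0.402677 = 4.53768 m along the plane.
Vertically, h_p = y_p·sinθ = 4.53768 × 0.587785 = 2.66718 m.

h_p = 2.67 m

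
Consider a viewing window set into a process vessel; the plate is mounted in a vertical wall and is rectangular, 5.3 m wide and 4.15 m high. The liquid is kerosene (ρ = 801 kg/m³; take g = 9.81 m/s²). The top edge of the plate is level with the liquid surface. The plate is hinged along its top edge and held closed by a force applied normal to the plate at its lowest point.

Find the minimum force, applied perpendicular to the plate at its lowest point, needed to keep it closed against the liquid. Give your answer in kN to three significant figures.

P ≈ 239 kN

γ = ρg = 801 × 9.81 / 1000 = 7.85781 kN/m³.
The centroid lies 4.15/2 = 2.075 m below the top edge, so the centroid depth is h_c = 2.075 m.
A = 5.3 × 4.15 = 21.995 m².
Resultant F = γ·h_c·A = 7.85781 × 2.075 × 21.995 = 358.628 kN.
I_c = b·h³/12 = 5.3 × 4.15³/12 = 31.5674 m⁴.
Centre of pressure: y_p = y_c + I_c/(y_c·A) = 2.075 + 31.5674/(2.075 × 21.995) = 2.075 + 0.691667 = 2.76667 m along the plane.
The resultant acts 2.075 + 0.691667 = 2.76667 m (along the plate) below the hinge at the top edge, so the moment about the hinge is M = F × 2.76667 = 358.628 × 2.76667 = 992.205 kN·m.
A normal force at the bottom, 4.15 m from the hinge, must supply this moment: P = 992.205/4.15 = 239.086 kN.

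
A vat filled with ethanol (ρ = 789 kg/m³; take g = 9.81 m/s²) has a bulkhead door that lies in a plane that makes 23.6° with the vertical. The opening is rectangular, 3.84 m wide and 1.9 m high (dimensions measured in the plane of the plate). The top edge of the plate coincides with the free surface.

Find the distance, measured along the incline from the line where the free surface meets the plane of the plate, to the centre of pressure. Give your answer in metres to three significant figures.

y_p = 1.27 m

γ = ρg = 789 × 9.81 / 1000 = 7.74009 kN/m³.
The plate makes 23.6° with the vertical, i.e. θ = 90° − 23.6° = 66.4° to the horizontal. Measuring y along the incline from the free-surface line, vertical depth h = y·sinθ with sinθ = 0.916363.
The centroid lies 1.9/2 = 0.95 m below the top edge, so y_c = 0.95 m and h_c = 0.95 × 0.916363 = 0.870545 m.
A = 3.84 × 1.9 = 7.296 m².
Resultant F = γ·h_c·A = 7.74009 × 0.870545 × 7.296 = 49.1612 kN.
I_c = b·h³/12 = 3.84 × 1.9³/12 = 2.19488 m⁴.
Centre of pressure: y_p = y_c + I_c/(y_c·A) = 0.95 + 2.19488/(0.95 × 7.296) = 0.95 + 0.316667 = 1.26667 m along the plane.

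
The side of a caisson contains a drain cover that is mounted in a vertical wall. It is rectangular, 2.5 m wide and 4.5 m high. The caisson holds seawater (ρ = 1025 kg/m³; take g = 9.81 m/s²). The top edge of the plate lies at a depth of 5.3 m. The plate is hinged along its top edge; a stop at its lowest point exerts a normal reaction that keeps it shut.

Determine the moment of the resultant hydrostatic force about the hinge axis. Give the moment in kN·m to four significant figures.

γ = ρg = 1025 × 9.81 / 1000 = 10.05525 kN/m³.
The centroid lies 4.5/2 = 2.25 m below the top edge, so the centroid depth is h_c = 5.3 + 2.25 = 7.55 m.
A = 2.5 × 4.5 = 11.25 m².
Resultant F = γ·h_c·A = 10.05525 × 7.55 × 11.25 = 854.068 kN.
I_c = b·h³/12 = 2.5 × 4.5³/12 = 18.9844 m⁴.
Centre of pressure: y_p = y_c + I_c/(y_c·A) = 7.55 + 18.9844/(7.55 × 11.25) = 7.55 + 0.22351 = 7.77351 m along the plane.
The resultant acts 2.25 + 0.22351 = 2.47351 m (along the plate) below the hinge at the top edge, so the moment about the hinge is M = F × 2.47351 = 854.068 × 2.47351 = 2112.55 kN·m.

M ≈ 2113 kN·m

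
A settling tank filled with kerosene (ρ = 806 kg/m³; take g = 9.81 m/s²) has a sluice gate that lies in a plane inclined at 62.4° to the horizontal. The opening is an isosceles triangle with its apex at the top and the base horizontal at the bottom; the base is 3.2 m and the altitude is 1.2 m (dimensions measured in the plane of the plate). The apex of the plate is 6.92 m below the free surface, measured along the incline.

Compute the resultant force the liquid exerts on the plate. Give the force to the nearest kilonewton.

F ≈ 104 kN

γ = ρg = 806 × 9.81 / 1000 = 7.90686 kN/m³.
Let θ = 62.4° be the plate's angle to the horizontal; measure y along the incline from where the plane meets the free surface. Vertical depth h = y·sinθ with sinθ = 0.886204.
With the apex up, the centroid sits 2h/3 = 2 × 1.2/3 = 0.8 m below the apex, so y_c = 6.92 + 0.8 = 7.72 m and h_c = 7.72 × 0.886204 = 6.84149 m.
A = ½ × 3.2 × 1.2 = 1.92 m².
Resultant F = γ·h_c·A = 7.90686 × 6.84149 × 1.92 = 103.862 kN.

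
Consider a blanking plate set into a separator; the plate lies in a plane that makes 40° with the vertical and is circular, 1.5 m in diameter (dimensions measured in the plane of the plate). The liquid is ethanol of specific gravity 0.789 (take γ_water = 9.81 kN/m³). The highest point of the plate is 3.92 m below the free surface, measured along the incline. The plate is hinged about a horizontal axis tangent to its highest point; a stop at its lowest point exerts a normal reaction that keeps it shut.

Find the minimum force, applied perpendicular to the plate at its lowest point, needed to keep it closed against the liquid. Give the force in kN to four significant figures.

P ≈ 25.45 kN

γ = 0.789 × 9.81 = 7.74009 kN/m³.
The plate makes 40° with the vertical, i.e. θ = 90° − 40° = 50° to the horizontal. Measuring y along the incline from the free-surface line, vertical depth h = y·sinθ with sinθ = 0.766044.
The centroid is at the centre, 0.75 m below the top of the plate, so y_c = 3.92 + 0.75 = 4.67 m and h_c = 4.67 × 0.766044 = 3.57743 m.
A = π(0.75)² = 1.76715 m².
Resultant F = γ·h_c·A = 7.74009 × 3.57743 × 1.76715 = 48.9317 kN.
I_c = πr⁴/4 = π × 0.75⁴/4 = 0.248505 m⁴.
Centre of pressure: y_p = y_c + I_c/(y_c·A) = 4.67 + 0.248505/(4.67 × 1.76715) = 4.67 + 0.0301124 = 4.70011 m along the plane.
The resultant acts 0.75 + 0.0301124 = 0.780112 m (along the plate) below the hinge at the top edge, so the moment about the hinge is M = F × 0.780112 = 48.9317 × 0.780112 = 38.1722 kN·m.
A normal force at the bottom, 1.5 m from the hinge, must supply this moment: P = 38.1722/1.5 = 25.4481 kN.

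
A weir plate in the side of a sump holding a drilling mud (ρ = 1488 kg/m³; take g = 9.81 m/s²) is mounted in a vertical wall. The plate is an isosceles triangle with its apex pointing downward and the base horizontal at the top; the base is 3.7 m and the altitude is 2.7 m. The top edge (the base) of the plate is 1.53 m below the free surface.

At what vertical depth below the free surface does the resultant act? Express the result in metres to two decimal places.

h_p = 2.60 m

γ = ρg = 1488 × 9.81 / 1000 = 14.59728 kN/m³.
With the apex down, the centroid sits h/3 = 2.7/3 = 0.9 m below the base (the top edge), so the centroid depth is h_c = 1.53 + 0.9 = 2.43 m.
A = ½ × 3.7 × 2.7 = 4.995 m².
Resultant F = γ·h_c·A = 14.59728 × 2.43 × 4.995 = 177.18 kN.
I_c = b·h³/36 = 3.7 × 2.7³/36 = 2.02298 m⁴.
Centre of pressure: y_p = y_c + I_c/(y_c·A) = 2.43 + 2.02298/(2.43 × 4.995) = 2.43 + 0.166667 = 2.59667 m along the plane.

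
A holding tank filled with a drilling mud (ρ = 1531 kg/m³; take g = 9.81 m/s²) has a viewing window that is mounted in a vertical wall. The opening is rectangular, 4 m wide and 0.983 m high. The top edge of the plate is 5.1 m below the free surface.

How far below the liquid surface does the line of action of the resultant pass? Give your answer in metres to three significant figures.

h_p = 5.61 m

γ = ρg = 1531 × 9.81 / 1000 = 15.01911 kN/m³.
The centroid lies 0.983/2 = 0.4915 m below the top edge, so the centroid depth is h_c = 5.1 + 0.4915 = 5.5915 m.
A = 4 × 0.983 = 3.932 m².
Resultant F = γ·h_c·A = 15.01911 × 5.5915 × 3.932 = 330.207 kN.
I_c = b·h³/12 = 4 × 0.983³/12 = 0.316621 m⁴.
Centre of pressure: y_p = y_c + I_c/(y_c·A) = 5.5915 + 0.316621/(5.5915 × 3.932) = 5.5915 + 0.0144012 = 5.6059 m along the plane.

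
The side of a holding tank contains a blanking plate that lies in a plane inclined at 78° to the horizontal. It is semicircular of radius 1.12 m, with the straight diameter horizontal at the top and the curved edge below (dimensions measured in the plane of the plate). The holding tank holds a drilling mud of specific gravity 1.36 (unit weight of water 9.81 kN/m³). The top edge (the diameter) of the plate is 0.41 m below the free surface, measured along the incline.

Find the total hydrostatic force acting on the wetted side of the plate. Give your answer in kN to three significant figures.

γ = 1.36 × 9.81 = 13.3416 kN/m³.
Let θ = 78° be the plate's angle to the horizontal; measure y along the incline from where the plane meets the free surface. Vertical depth h = y·sinθ with sinθ = 0.978148.
The centroid of a semicircle lies 4r/(3π) = 0.475343 m from the diameter, here below the top edge, so y_c = 0.41 + 0.475343 = 0.885343 m and h_c = 0.885343 × 0.978148 = 0.865996 m.
A = πr²/2 = π × 1.12²/2 = 1.97041 m².
Resultant F = γ·h_c·A = 13.3416 × 0.865996 × 1.97041 = 22.7657 kN.

F ≈ 22.8 kN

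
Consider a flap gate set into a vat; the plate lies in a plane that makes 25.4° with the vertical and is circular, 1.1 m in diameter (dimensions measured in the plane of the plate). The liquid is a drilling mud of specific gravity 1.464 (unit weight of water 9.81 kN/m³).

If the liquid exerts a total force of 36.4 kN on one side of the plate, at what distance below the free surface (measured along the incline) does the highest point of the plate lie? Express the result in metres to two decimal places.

y_top ≈ 2.40 m

γ = 1.464 × 9.81 = 14.36184 kN/m³.
A = π(0.55)² = 0.950332 m².
From F = γ·h_c·A, the centroid depth is h_c = 36.4/(14.36184 × 0.950332) = 2.66696 m.
The plate makes 25.4° with the vertical, i.e. θ = 90° − 25.4° = 64.6° to the horizontal. Measuring y along the incline from the free-surface line, vertical depth h = y·sinθ with sinθ = 0.903335.
Along the incline, y_c = h_c/sinθ = 2.66696/0.903335 = 2.95235 m.
The centroid is at the centre, 0.55 m below the top of the plate, so the highest point sits at y_top = 2.95235 − 0.55 = 2.40235 m along the incline.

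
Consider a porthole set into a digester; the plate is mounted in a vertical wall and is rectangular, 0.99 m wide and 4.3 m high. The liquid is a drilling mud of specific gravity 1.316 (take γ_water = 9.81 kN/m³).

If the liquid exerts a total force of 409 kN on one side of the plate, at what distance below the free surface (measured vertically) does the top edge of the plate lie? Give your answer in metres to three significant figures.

γ = 1.316 × 9.81 = 12.90996 kN/m³.
A = 0.99 × 4.3 = 4.257 m².
From F = γ·h_c·A, the centroid depth is h_c = 409/(12.90996 × 4.257) = 7.44209 m.
The centroid lies 4.3/2 = 2.15 m below the top edge, so the top edge sits at h_top = 7.44209 − 2.15 = 5.29209 m below the surface.

d_top ≈ 5.29 m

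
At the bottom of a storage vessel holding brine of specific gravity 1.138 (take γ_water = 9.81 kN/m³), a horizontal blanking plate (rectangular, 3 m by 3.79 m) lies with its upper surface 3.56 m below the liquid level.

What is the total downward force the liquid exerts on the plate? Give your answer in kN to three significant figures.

F ≈ 452 kN

γ = 1.138 × 9.81 = 11.16378 kN/m³.
The plate is horizontal, so pressure is uniform at p = γ·h = 11.16378 × 3.56 = 39.7431 kN/m².
A = 3 × 3.79 = 11.37 m².
F = p·A = 39.7431 × 11.37 = 451.879 kN.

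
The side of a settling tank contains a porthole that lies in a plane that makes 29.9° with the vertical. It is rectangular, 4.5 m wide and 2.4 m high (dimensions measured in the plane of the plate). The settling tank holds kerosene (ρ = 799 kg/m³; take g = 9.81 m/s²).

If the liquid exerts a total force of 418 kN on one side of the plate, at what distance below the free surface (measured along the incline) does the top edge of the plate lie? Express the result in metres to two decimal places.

y_top ≈ 4.50 m

γ = ρg = 799 × 9.81 / 1000 = 7.83819 kN/m³.
A = 4.5 × 2.4 = 10.8 m².
From F = γ·h_c·A, the centroid depth is h_c = 418/(7.83819 × 10.8) = 4.93784 m.
The plate makes 29.9° with the vertical, i.e. θ = 90° − 29.9° = 60.1° to the horizontal. Measuring y along the incline from the free-surface line, vertical depth h = y·sinθ with sinθ = 0.866897.
Along the incline, y_c = h_c/sinθ = 4.93784/0.866897 = 5.69599 m.
The centroid lies 2.4/2 = 1.2 m below the top edge, so the top edge sits at y_top = 5.69599 − 1.2 = 4.49599 m along the incline.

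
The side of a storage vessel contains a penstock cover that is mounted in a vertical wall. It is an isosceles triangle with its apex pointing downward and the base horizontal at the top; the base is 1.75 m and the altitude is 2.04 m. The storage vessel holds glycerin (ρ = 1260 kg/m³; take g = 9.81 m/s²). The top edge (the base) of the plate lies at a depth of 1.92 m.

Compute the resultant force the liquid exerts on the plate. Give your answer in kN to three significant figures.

γ = ρg = 1260 × 9.81 / 1000 = 12.3606 kN/m³.
With the apex down, the centroid sits h/3 = 2.04/3 = 0.68 m below the base (the top edge), so the centroid depth is h_c = 1.92 + 0.68 = 2.6 m.
A = ½ × 1.75 × 2.04 = 1.785 m².
Resultant F = γ·h_c·A = 12.3606 × 2.6 × 1.785 = 57.3655 kN.

F ≈ 57.4 kN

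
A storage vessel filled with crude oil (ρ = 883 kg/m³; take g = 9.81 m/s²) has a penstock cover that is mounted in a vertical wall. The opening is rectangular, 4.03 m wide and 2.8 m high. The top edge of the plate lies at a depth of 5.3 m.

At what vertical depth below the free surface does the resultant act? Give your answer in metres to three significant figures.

γ = ρg = 883 × 9.81 / 1000 = 8.66223 kN/m³.
The centroid lies 2.8/2 = 1.4 m below the top edge, so the centroid depth is h_c = 5.3 + 1.4 = 6.7 m.
A = 4.03 × 2.8 = 11.284 m².
Resultant F = γ·h_c·A = 8.66223 × 6.7 × 11.284 = 654.889 kN.
I_c = b·h³/12 = 4.03 × 2.8³/12 = 7.37221 m⁴.
Centre of pressure: y_p = y_c + I_c/(y_c·A) = 6.7 + 7.37221/(6.7 × 11.284) = 6.7 + 0.0975124 = 6.79751 m along the plane.

h_p = 6.80 m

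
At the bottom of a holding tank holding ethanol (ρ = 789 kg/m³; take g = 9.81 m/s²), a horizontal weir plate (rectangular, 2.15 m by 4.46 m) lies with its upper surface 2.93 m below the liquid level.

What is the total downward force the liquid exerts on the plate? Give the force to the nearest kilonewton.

γ = ρg = 789 × 9.81 / 1000 = 7.74009 kN/m³.
The plate is horizontal, so pressure is uniform at p = γ·h = 7.74009 × 2.93 = 22.6785 kN/m².
A = 2.15 × 4.46 = 9.589 m².
F = p·A = 22.6785 × 9.589 = 217.464 kN.

F ≈ 217 kN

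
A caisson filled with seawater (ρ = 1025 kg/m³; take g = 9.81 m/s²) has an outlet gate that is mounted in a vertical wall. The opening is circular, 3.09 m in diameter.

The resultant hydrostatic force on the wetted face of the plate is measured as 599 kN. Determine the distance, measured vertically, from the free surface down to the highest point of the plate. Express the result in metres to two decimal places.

γ = ρg = 1025 × 9.81 / 1000 = 10.05525 kN/m³.
A = π(1.545)² = 7.49906 m².
From F = γ·h_c·A, the centroid depth is h_c = 599/(10.05525 × 7.49906) = 7.94378 m.
The centroid is at the centre, 1.545 m below the top of the plate, so the highest point sits at h_top = 7.94378 − 1.545 = 6.39878 m below the surface.

d_top ≈ 6.40 m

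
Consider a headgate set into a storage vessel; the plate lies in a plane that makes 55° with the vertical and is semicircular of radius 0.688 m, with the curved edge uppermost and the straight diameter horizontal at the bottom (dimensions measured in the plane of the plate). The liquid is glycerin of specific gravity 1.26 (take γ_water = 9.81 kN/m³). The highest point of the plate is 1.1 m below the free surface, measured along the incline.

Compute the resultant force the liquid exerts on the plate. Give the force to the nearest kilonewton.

F ≈ 8 kN

γ = 1.26 × 9.81 = 12.3606 kN/m³.
The plate makes 55° with the vertical, i.e. θ = 90° − 55° = 35° to the horizontal. Measuring y along the incline from the free-surface line, vertical depth h = y·sinθ with sinθ = 0.573576.
The centroid lies 4r/(3π) = 0.291996 m above the diameter, so r − 4r/(3π) = 0.688 − 0.291996 = 0.396004 m below the topmost point, so y_c = 1.1 + 0.396004 = 1.496 m and h_c = 1.496 × 0.573576 = 0.85807 m.
A = πr²/2 = π × 0.688²/2 = 0.743527 m².
Resultant F = γ·h_c·A = 12.3606 × 0.85807 × 0.743527 = 7.88604 kN.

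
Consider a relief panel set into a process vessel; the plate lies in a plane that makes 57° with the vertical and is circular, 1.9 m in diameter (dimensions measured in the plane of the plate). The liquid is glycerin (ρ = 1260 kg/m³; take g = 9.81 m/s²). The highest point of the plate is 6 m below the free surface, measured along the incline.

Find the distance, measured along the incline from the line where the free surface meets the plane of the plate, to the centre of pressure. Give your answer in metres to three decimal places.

y_p = 6.982 m

γ = ρg = 1260 × 9.81 / 1000 = 12.3606 kN/m³.
The plate makes 57° with the vertical, i.e. θ = 90° − 57° = 33° to the horizontal. Measuring y along the incline from the free-surface line, vertical depth h = y·sinθ with sinθ = 0.544639.
The centroid is at the centre, 0.95 m below the top of the plate, so y_c = 6 + 0.95 = 6.95 m and h_c = 6.95 × 0.544639 = 3.78524 m.
A = π(0.95)² = 2.83529 m².
Resultant F = γ·h_c·A = 12.3606 × 3.78524 × 2.83529 = 132.657 kN.
I_c = πr⁴/4 = π × 0.95⁴/4 = 0.639712 m⁴.
Centre of pressure: y_p = y_c + I_c/(y_c·A) = 6.95 + 0.639712/(6.95 × 2.83529) = 6.95 + 0.032464 = 6.98246 m along the plane.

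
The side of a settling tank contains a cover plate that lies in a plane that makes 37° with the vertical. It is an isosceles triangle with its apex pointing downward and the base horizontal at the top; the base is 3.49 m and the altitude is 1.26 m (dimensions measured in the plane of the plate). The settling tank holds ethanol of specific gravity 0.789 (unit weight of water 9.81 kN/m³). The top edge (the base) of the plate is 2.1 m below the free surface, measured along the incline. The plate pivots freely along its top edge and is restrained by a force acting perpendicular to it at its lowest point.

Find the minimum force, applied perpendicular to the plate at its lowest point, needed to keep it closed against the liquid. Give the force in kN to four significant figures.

γ = 0.789 × 9.81 = 7.74009 kN/m³.
The plate makes 37° with the vertical, i.e. θ = 90° − 37° = 53° to the horizontal. Measuring y along the incline from the free-surface line, vertical depth h = y·sinθ with sinθ = 0.798636.
With the apex down, the centroid sits h/3 = 1.26/3 = 0.42 m below the base (the top edge), so y_c = 2.1 + 0.42 = 2.52 m and h_c = 2.52 × 0.798636 = 2.01256 m.
A = ½ × 3.49 × 1.26 = 2.1987 m².
Resultant F = γ·h_c·A = 7.74009 × 2.01256 × 2.1987 = 34.25 kN.
I_c = b·h³/36 = 3.49 × 1.26³/36 = 0.193925 m⁴.
Centre of pressure: y_p = y_c + I_c/(y_c·A) = 2.52 + 0.193925/(2.52 × 2.1987) = 2.52 + 0.0349999 = 2.555 m along the plane.
The resultant acts 0.42 + 0.0349999 = 0.455 m (along the plate) below the hinge at the top edge, so the moment about the hinge is M = F × 0.455 = 34.25 × 0.455 = 15.5838 kN·m.
A normal force at the bottom, 1.26 m from the hinge, must supply this moment: P = 15.5838/1.26 = 12.3681 kN.

P ≈ 12.37 kN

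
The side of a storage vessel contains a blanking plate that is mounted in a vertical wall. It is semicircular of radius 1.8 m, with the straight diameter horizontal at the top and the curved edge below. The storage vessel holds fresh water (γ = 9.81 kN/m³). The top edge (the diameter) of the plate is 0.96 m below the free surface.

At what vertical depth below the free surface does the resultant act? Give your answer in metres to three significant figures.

γ = 9.81 kN/m³.
The centroid of a semicircle lies 4r/(3π) = 0.763944 m from the diameter, here below the top edge, so the centroid depth is h_c = 0.96 + 0.763944 = 1.72394 m.
A = πr²/2 = π × 1.8²/2 = 5.08938 m².
Resultant F = γ·h_c·A = 9.81 × 1.72394 × 5.08938 = 86.0708 kN.
I_c = (π/8 − 8/(9π))·r⁴ = 0.109757 × 1.8⁴ = 1.15219 m⁴.
Centre of pressure: y_p = y_c + I_c/(y_c·A) = 1.72394 + 1.15219/(1.72394 × 5.08938) = 1.72394 + 0.131322 = 1.85526 m along the plane.

h_p = 1.86 m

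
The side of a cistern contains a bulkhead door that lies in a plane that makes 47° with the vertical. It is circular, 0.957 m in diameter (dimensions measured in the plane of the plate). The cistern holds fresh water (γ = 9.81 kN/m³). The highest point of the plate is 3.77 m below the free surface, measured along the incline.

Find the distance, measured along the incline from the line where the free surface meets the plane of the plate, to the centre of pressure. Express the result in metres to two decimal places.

γ = 9.81 kN/m³.
The plate makes 47° with the vertical, i.e. θ = 90° − 47° = 43° to the horizontal. Measuring y along the incline from the free-surface line, vertical depth h = y·sinθ with sinθ = 0.681998.
The centroid is at the centre, 0.4785 m below the top of the plate, so y_c = 3.77 + 0.4785 = 4.2485 m and h_c = 4.2485 × 0.681998 = 2.89747 m.
A = π(0.4785)² = 0.719306 m².
Resultant F = γ·h_c·A = 9.81 × 2.89747 × 0.719306 = 20.4457 kN.
I_c = πr⁴/4 = π × 0.4785⁴/4 = 0.0411735 m⁴.
Centre of pressure: y_p = y_c + I_c/(y_c·A) = 4.2485 + 0.0411735/(4.2485 × 0.719306) = 4.2485 + 0.0134731 = 4.26197 m along the plane.

y_p = 4.26 m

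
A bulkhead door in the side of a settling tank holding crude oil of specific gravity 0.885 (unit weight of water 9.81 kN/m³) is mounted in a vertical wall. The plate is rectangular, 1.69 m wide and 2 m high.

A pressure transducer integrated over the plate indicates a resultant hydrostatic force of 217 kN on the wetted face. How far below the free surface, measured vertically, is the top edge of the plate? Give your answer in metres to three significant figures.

γ = 0.885 × 9.81 = 8.68185 kN/m³.
A = 1.69 × 2 = 3.38 m².
From F = γ·h_c·A, the centroid depth is h_c = 217/(8.68185 × 3.38) = 7.39487 m.
The centroid lies 2/2 = 1 m below the top edge, so the top edge sits at h_top = 7.39487 − 1 = 6.39487 m below the surface.

d_top ≈ 6.39 m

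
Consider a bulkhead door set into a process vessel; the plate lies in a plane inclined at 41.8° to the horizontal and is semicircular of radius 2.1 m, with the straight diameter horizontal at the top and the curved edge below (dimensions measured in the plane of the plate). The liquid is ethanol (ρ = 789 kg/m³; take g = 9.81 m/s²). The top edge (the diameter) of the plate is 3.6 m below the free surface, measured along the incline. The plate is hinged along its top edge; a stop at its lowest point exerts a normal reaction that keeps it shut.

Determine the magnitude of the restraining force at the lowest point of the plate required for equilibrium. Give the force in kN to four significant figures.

γ = ρg = 789 × 9.81 / 1000 = 7.74009 kN/m³.
Let θ = 41.8° be the plate's angle to the horizontal; measure y along the incline from where the plane meets the free surface. Vertical depth h = y·sinθ with sinθ = 0.666532.
The centroid of a semicircle lies 4r/(3π) = 0.891268 m from the diameter, here below the top edge, so y_c = 3.6 + 0.891268 = 4.49127 m and h_c = 4.49127 × 0.666532 = 2.99358 m.
A = πr²/2 = π × 2.1²/2 = 6.92721 m².
Resultant F = γ·h_c·A = 7.74009 × 2.99358 × 6.92721 = 160.507 kN.
I_c = (π/8 − 8/(9π))·r⁴ = 0.109757 × 2.1⁴ = 2.13457 m⁴.
Centre of pressure: y_p = y_c + I_c/(y_c·A) = 4.49127 + 2.13457/(4.49127 × 6.92721) = 4.49127 + 0.0686093 = 4.55988 m along the plane.
The resultant acts 0.891268 + 0.0686093 = 0.959877 m (along the plate) below the hinge at the top edge, so the moment about the hinge is M = F × 0.959877 = 160.507 × 0.959877 = 154.067 kN·m.
A normal force at the bottom, 2.1 m from the hinge, must supply this moment: P = 154.067/2.1 = 73.3652 kN.

P ≈ 73.37 kN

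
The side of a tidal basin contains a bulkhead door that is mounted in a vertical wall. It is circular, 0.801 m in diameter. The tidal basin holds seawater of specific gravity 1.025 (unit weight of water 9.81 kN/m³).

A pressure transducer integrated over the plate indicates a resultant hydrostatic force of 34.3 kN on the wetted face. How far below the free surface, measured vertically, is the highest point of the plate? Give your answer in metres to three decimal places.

d_top ≈ 6.369 m

γ = 1.025 × 9.81 = 10.05525 kN/m³.
A = π(0.4005)² = 0.503912 m².
From F = γ·h_c·A, the centroid depth is h_c = 34.3/(10.05525 × 0.503912) = 6.76934 m.
The centroid is at the centre, 0.4005 m below the top of the plate, so the highest point sits at h_top = 6.76934 − 0.4005 = 6.36884 m below the surface.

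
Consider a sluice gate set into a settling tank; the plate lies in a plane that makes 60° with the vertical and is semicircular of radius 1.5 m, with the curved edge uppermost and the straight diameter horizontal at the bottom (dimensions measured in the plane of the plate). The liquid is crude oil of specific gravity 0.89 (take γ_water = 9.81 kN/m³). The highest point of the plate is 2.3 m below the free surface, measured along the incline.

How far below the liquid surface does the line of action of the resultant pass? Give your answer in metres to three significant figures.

γ = 0.89 × 9.81 = 8.7309 kN/m³.
The plate makes 60° with the vertical, i.e. θ = 90° − 60° = 30° to the horizontal. Measuring y along the incline from the free-surface line, vertical depth h = y·sinθ with sinθ = 0.500000.
The centroid lies 4r/(3π) = 0.63662 m above the diameter, so r − 4r/(3π) = 1.5 − 0.63662 = 0.86338 m below the topmost point, so y_c = 2.3 + 0.86338 = 3.16338 m and h_c = 3.16338 × 0.500000 = 1.58169 m.
A = πr²/2 = π × 1.5²/2 = 3.53429 m².
Resultant F = γ·h_c·A = 8.7309 × 1.58169 × 3.53429 = 48.8071 kN.
I_c = (π/8 − 8/(9π))·r⁴ = 0.109757 × 1.5⁴ = 0.555645 m⁴.
Centre of pressure: y_p = y_c + I_c/(y_c·A) = 3.16338 + 0.555645/(3.16338 × 3.53429) = 3.16338 + 0.0496986 = 3.21308 m along the plane.
Vertically, h_p = y_p·sinθ = 3.21308 × 0.500000 = 1.60654 m.

h_p = 1.61 m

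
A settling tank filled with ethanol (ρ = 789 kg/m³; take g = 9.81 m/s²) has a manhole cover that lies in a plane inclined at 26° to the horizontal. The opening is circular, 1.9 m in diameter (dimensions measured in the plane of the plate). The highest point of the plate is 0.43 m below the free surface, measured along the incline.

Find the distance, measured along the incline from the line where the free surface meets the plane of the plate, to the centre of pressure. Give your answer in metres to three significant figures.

γ = ρg = 789 × 9.81 / 1000 = 7.74009 kN/m³.
Let θ = 26° be the plate's angle to the horizontal; measure y along the incline from where the plane meets the free surface. Vertical depth h = y·sinθ with sinθ = 0.438371.
The centroid is at the centre, 0.95 m below the top of the plate, so y_c = 0.43 + 0.95 = 1.38 m and h_c = 1.38 × 0.438371 = 0.604952 m.
A = π(0.95)² = 2.83529 m².
Resultant F = γ·h_c·A = 7.74009 × 0.604952 × 2.83529 = 13.2759 kN.
I_c = πr⁴/4 = π × 0.95⁴/4 = 0.639712 m⁴.
Centre of pressure: y_p = y_c + I_c/(y_c·A) = 1.38 + 0.639712/(1.38 × 2.83529) = 1.38 + 0.163496 = 1.5435 m along the plane.

y_p = 1.54 m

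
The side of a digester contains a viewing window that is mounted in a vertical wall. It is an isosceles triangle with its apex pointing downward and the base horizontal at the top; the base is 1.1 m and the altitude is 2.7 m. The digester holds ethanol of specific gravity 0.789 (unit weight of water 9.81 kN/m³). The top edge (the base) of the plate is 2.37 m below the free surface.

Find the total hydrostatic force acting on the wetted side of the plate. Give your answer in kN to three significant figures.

F ≈ 37.6 kN

γ = 0.789 × 9.81 = 7.74009 kN/m³.
With the apex down, the centroid sits h/3 = 2.7/3 = 0.9 m below the base (the top edge), so the centroid depth is h_c = 2.37 + 0.9 = 3.27 m.
A = ½ × 1.1 × 2.7 = 1.485 m².
Resultant F = γ·h_c·A = 7.74009 × 3.27 × 1.485 = 37.5855 kN.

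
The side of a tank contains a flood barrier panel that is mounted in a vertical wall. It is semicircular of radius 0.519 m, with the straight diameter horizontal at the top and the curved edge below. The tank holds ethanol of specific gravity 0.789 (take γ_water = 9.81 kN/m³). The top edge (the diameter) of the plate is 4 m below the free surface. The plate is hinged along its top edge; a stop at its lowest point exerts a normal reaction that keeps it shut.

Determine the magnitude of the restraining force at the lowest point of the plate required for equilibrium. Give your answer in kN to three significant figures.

P ≈ 5.98 kN

γ = 0.789 × 9.81 = 7.74009 kN/m³.
The centroid of a semicircle lies 4r/(3π) = 0.22027 m from the diameter, here below the top edge, so the centroid depth is h_c = 4 + 0.22027 = 4.22027 m.
A = πr²/2 = π × 0.519²/2 = 0.423111 m².
Resultant F = γ·h_c·A = 7.74009 × 4.22027 × 0.423111 = 13.821 kN.
I_c = (π/8 − 8/(9π))·r⁴ = 0.109757 × 0.519⁴ = 0.00796346 m⁴.
Centre of pressure: y_p = y_c + I_c/(y_c·A) = 4.22027 + 0.00796346/(4.22027 × 0.423111) = 4.22027 + 0.00445972 = 4.22473 m along the plane.
The resultant acts 0.22027 + 0.00445972 = 0.22473 m (along the plate) below the hinge at the top edge, so the moment about the hinge is M = F × 0.22473 = 13.821 × 0.22473 = 3.10599 kN·m.
A normal force at the bottom, 0.519 m from the hinge, must supply this moment: P = 3.10599/0.519 = 5.98457 kN.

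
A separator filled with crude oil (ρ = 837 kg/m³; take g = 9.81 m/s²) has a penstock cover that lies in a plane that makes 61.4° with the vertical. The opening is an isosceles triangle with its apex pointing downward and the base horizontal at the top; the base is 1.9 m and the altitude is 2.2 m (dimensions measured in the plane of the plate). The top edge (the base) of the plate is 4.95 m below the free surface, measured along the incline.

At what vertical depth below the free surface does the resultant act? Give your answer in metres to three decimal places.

h_p = 2.743 m

γ = ρg = 837 × 9.81 / 1000 = 8.21097 kN/m³.
The plate makes 61.4° with the vertical, i.e. θ = 90° − 61.4° = 28.6° to the horizontal. Measuring y along the incline from the free-surface line, vertical depth h = y·sinθ with sinθ = 0.478692.
With the apex down, the centroid sits h/3 = 2.2/3 = 0.733333 m below the base (the top edge), so y_c = 4.95 + 0.733333 = 5.68333 m and h_c = 5.68333 × 0.478692 = 2.72056 m.
A = ½ × 1.9 × 2.2 = 2.09 m².
Resultant F = γ·h_c·A = 8.21097 × 2.72056 × 2.09 = 46.6873 kN.
I_c = b·h³/36 = 1.9 × 2.2³/36 = 0.561978 m⁴.
Centre of pressure: y_p = y_c + I_c/(y_c·A) = 5.68333 + 0.561978/(5.68333 × 2.09) = 5.68333 + 0.0473119 = 5.73064 m along the plane.
Vertically, h_p = y_p·sinθ = 5.73064 × 0.478692 = 2.74321 m.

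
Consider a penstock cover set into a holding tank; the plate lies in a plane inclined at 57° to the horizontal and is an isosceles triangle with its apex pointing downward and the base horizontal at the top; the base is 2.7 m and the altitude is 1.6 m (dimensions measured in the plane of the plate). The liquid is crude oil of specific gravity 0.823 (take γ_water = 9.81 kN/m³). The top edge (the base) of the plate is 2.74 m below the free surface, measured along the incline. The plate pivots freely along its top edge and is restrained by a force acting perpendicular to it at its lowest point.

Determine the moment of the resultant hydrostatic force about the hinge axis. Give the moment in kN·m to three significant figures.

γ = 0.823 × 9.81 = 8.07363 kN/m³.
Let θ = 57° be the plate's angle to the horizontal; measure y along the incline from where the plane meets the free surface. Vertical depth h = y·sinθ with sinθ = 0.838671.
With the apex down, the centroid sits h/3 = 1.6/3 = 0.533333 m below the base (the top edge), so y_c = 2.74 + 0.533333 = 3.27333 m and h_c = 3.27333 × 0.838671 = 2.74525 m.
A = ½ × 2.7 × 1.6 = 2.16 m².
Resultant F = γ·h_c·A = 8.07363 × 2.74525 × 2.16 = 47.8745 kN.
I_c = b·h³/36 = 2.7 × 1.6³/36 = 0.3072 m⁴.
Centre of pressure: y_p = y_c + I_c/(y_c·A) = 3.27333 + 0.3072/(3.27333 × 2.16) = 3.27333 + 0.0434488 = 3.31678 m along the plane.
The resultant acts 0.533333 + 0.0434488 = 0.576782 m (along the plate) below the hinge at the top edge, so the moment about the hinge is M = F × 0.576782 = 47.8745 × 0.576782 = 27.6131 kN·m.

M ≈ 27.6 kN·m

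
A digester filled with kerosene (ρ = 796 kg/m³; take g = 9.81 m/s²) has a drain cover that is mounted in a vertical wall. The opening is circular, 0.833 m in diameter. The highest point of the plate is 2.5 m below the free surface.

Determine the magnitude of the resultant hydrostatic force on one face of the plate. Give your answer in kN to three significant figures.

γ = ρg = 796 × 9.81 / 1000 = 7.80876 kN/m³.
The centroid is at the centre, 0.4165 m below the top of the plate, so the centroid depth is h_c = 2.5 + 0.4165 = 2.9165 m.
A = π(0.4165)² = 0.544979 m².
Resultant F = γ·h_c·A = 7.80876 × 2.9165 × 0.544979 = 12.4115 kN.

F ≈ 12.4 kN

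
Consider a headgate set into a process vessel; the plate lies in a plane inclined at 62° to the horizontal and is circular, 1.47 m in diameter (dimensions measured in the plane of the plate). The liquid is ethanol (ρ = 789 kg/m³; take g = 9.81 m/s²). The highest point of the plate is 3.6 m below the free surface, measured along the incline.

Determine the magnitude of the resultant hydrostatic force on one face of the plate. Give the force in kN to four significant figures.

F ≈ 50.28 kN

γ = ρg = 789 × 9.81 / 1000 = 7.74009 kN/m³.
Let θ = 62° be the plate's angle to the horizontal; measure y along the incline from where the plane meets the free surface. Vertical depth h = y·sinθ with sinθ = 0.882948.
The centroid is at the centre, 0.735 m below the top of the plate, so y_c = 3.6 + 0.735 = 4.335 m and h_c = 4.335 × 0.882948 = 3.82758 m.
A = π(0.735)² = 1.69717 m².
Resultant F = γ·h_c·A = 7.74009 × 3.82758 × 1.69717 = 50.28 kN.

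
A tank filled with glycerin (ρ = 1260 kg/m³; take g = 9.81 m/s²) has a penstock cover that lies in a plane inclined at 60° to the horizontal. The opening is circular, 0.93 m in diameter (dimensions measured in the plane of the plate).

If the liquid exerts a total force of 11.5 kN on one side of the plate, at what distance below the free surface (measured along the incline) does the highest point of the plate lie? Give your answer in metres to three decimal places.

y_top ≈ 1.117 m

γ = ρg = 1260 × 9.81 / 1000 = 12.3606 kN/m³.
A = π(0.465)² = 0.679291 m².
From F = γ·h_c·A, the centroid depth is h_c = 11.5/(12.3606 × 0.679291) = 1.36963 m.
Let θ = 60° be the plate's angle to the horizontal; measure y along the incline from where the plane meets the free surface. Vertical depth h = y·sinθ with sinθ = 0.866025.
Along the incline, y_c = h_c/sinθ = 1.36963/0.866025 = 1.58151 m.
The centroid is at the centre, 0.465 m below the top of the plate, so the highest point sits at y_top = 1.58151 − 0.465 = 1.11651 m along the incline.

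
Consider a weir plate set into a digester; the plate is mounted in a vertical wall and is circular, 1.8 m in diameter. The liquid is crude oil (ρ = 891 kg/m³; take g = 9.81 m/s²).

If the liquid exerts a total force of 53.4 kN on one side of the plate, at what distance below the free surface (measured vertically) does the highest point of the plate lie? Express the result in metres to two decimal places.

γ = ρg = 891 × 9.81 / 1000 = 8.74071 kN/m³.
A = π(0.9)² = 2.54469 m².
From F = γ·h_c·A, the centroid depth is h_c = 53.4/(8.74071 × 2.54469) = 2.40082 m.
The centroid is at the centre, 0.9 m below the top of the plate, so the highest point sits at h_top = 2.40082 − 0.9 = 1.50082 m below the surface.

d_top ≈ 1.50 m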